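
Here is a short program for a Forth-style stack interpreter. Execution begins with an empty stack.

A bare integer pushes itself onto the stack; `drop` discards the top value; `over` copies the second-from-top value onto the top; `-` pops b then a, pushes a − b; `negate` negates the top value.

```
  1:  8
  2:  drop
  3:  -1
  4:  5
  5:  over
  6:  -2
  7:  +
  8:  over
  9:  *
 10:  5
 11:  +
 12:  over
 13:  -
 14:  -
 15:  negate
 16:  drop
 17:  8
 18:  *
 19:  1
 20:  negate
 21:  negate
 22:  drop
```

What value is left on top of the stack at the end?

8      -> [8]
drop   -> []
-1     -> [-1]
5      -> [-1, 5]
over   -> [-1, 5, -1]
-2     -> [-1, 5, -1, -2]
+      -> [-1, 5, -3]
over   -> [-1, 5, -3, 5]
*      -> [-1, 5, -15]
5      -> [-1, 5, -15, 5]
+      -> [-1, 5, -10]
over   -> [-1, 5, -10, 5]
-      -> [-1, 5, -15]
-      -> [-1, 20]
negate -> [-1, -20]
drop   -> [-1]
8      -> [-1, 8]
*      -> [-8]
1      -> [-8, 1]
negate -> [-8, -1]
negate -> [-8, 1]
drop   -> [-8]

-8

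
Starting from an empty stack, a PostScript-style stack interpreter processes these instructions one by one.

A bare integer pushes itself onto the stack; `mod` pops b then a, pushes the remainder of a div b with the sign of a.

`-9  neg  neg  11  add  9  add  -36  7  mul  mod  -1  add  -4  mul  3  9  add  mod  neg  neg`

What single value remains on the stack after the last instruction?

-9  → [-9]
neg → [9]
neg → [-9]
11  → [-9, 11]
add → [2]
9   → [2, 9]
add → [11]
-36 → [11, -36]
7   → [11, -36, 7]
mul → [11, -252]
mod → [11]
-1  → [11, -1]
add → [10]
-4  → [10, -4]
mul → [-40]
3   → [-40, 3]
9   → [-40, 3, 9]
add → [-40, 12]
mod → [-4]
neg → [4]
neg → [-4]

-4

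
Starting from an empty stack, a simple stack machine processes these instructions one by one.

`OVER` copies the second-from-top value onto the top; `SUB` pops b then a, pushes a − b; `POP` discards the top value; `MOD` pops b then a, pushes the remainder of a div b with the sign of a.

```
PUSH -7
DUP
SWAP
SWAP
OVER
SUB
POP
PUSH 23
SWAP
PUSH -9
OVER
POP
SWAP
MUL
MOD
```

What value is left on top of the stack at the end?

23

PUSH -7 → -7
DUP     → -7 -7
SWAP    → -7 -7
SWAP    → -7 -7
OVER    → -7 -7 -7
SUB     → -7 0
POP     → -7
PUSH 23 → -7 23
SWAP    → 23 -7
PUSH -9 → 23 -7 -9
OVER    → 23 -7 -9 -7
POP     → 23 -7 -9
SWAP    → 23 -9 -7
MUL     → 23 63
MOD     → 23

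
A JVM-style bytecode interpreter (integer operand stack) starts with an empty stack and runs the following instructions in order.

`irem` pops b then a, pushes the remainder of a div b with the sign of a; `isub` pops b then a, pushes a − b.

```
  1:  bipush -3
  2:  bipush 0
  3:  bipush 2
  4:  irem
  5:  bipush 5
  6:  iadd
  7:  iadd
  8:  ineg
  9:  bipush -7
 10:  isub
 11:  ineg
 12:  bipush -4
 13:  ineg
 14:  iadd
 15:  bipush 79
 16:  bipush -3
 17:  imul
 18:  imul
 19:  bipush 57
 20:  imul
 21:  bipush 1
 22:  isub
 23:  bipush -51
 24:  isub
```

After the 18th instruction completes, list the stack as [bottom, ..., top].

[237]

bipush -3 → -3
bipush 0  → -3 0
bipush 2  → -3 0 2
irem      → -3 0
bipush 5  → -3 0 5
iadd      → -3 5
iadd      → 2
ineg      → -2
bipush -7 → -2 -7
isub      → 5
ineg      → -5
bipush -4 → -5 -4
ineg      → -5 4
iadd      → -1
bipush 79 → -1 79
bipush -3 → -1 79 -3
imul      → -1 -237
imul      → 237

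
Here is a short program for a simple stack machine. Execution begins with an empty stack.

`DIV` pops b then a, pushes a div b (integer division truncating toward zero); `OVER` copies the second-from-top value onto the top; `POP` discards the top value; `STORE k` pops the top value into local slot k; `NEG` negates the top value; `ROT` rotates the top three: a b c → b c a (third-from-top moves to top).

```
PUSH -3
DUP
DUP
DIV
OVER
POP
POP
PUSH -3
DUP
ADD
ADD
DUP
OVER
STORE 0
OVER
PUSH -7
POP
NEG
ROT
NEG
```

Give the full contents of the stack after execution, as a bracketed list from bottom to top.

[-9, 9, 9]

PUSH -3 → -3
DUP     → -3 -3
DUP     → -3 -3 -3
DIV     → -3 1
OVER    → -3 1 -3
POP     → -3 1
POP     → -3
PUSH -3 → -3 -3
DUP     → -3 -3 -3
ADD     → -3 -6
ADD     → -9
DUP     → -9 -9
OVER    → -9 -9 -9
STORE 0 → -9 -9
OVER    → -9 -9 -9
PUSH -7 → -9 -9 -9 -7
POP     → -9 -9 -9
NEG     → -9 -9 9
ROT     → -9 9 -9
NEG     → -9 9 9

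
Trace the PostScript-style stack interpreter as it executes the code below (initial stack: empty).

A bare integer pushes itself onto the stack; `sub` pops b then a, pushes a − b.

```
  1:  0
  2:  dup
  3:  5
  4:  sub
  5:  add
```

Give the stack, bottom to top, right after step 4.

[0, -5]

0   → [0]
dup → [0, 0]
5   → [0, 0, 5]
sub → [0, -5]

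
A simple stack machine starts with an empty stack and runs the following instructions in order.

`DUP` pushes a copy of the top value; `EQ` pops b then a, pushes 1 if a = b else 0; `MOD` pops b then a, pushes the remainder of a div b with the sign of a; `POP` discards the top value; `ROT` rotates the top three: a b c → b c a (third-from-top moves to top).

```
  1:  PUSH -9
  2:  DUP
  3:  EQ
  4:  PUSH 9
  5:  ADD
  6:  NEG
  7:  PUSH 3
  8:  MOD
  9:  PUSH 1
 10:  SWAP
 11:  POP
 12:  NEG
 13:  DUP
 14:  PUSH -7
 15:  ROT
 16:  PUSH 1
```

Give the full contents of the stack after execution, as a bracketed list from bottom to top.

[-1, -7, -1, 1]

PUSH -9  -9
DUP      -9 -9
EQ       1
PUSH 9   1 9
ADD      10
NEG      -10
PUSH 3   -10 3
MOD      -1
PUSH 1   -1 1
SWAP     1 -1
POP      1
NEG      -1
DUP      -1 -1
PUSH -7  -1 -1 -7
ROT      -1 -7 -1
PUSH 1   -1 -7 -1 1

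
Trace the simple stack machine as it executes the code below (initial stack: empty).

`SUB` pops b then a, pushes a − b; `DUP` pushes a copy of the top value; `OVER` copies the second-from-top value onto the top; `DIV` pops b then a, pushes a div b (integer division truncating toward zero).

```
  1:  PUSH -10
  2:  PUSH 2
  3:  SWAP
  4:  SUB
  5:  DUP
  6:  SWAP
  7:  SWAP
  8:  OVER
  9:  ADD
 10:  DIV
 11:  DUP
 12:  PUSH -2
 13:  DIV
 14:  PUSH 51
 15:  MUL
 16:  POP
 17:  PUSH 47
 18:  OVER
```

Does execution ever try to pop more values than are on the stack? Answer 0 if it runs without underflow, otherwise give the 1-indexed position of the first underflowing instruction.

PUSH -10 : -10
PUSH 2   : -10 2
SWAP     : 2 -10
SUB      : 12
DUP      : 12 12
SWAP     : 12 12
SWAP     : 12 12
OVER     : 12 12 12
ADD      : 12 24
DIV      : 0
DUP      : 0 0
PUSH -2  : 0 0 -2
DIV      : 0 0
PUSH 51  : 0 0 51
MUL      : 0 0
POP      : 0
PUSH 47  : 0 47
OVER     : 0 47 0

0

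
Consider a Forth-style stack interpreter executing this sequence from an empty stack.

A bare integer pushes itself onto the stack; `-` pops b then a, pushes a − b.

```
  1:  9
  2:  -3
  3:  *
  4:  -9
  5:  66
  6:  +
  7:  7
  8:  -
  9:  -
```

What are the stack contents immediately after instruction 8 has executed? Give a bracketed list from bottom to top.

9  -> [9]
-3 -> [9, -3]
*  -> [-27]
-9 -> [-27, -9]
66 -> [-27, -9, 66]
+  -> [-27, 57]
7  -> [-27, 57, 7]
-  -> [-27, 50]

[-27, 50]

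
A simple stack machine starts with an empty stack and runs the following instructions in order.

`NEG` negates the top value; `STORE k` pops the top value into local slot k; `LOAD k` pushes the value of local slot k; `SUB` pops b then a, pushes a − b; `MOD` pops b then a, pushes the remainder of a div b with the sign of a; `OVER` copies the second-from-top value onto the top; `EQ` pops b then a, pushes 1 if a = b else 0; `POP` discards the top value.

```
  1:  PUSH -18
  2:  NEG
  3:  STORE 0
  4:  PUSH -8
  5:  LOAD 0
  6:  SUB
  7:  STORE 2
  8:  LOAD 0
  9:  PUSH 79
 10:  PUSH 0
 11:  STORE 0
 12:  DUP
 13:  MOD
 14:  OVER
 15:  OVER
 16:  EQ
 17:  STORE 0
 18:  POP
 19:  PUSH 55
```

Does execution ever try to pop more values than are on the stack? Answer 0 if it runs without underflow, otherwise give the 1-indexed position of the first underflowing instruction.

0

PUSH -18 → [-18]
NEG      → [18]
STORE 0  → []
PUSH -8  → [-8]
LOAD 0   → [-8, 18]
SUB      → [-26]
STORE 2  → []
LOAD 0   → [18]
PUSH 79  → [18, 79]
PUSH 0   → [18, 79, 0]
STORE 0  → [18, 79]
DUP      → [18, 79, 79]
MOD      → [18, 0]
OVER     → [18, 0, 18]
OVER     → [18, 0, 18, 0]
EQ       → [18, 0, 0]
STORE 0  → [18, 0]
POP      → [18]
PUSH 55  → [18, 55]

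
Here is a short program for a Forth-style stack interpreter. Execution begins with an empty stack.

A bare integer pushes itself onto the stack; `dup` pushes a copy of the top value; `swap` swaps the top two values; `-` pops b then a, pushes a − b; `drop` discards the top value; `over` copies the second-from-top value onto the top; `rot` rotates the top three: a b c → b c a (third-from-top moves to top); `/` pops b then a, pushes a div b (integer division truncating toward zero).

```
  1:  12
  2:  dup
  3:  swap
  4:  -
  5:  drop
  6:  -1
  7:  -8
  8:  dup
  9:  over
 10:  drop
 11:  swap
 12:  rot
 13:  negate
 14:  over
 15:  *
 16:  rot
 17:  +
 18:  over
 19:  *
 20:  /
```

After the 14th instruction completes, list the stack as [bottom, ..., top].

12     → 12
dup    → 12 12
swap   → 12 12
-      → 0
drop   → (empty)
-1     → -1
-8     → -1 -8
dup    → -1 -8 -8
over   → -1 -8 -8 -8
drop   → -1 -8 -8
swap   → -1 -8 -8
rot    → -8 -8 -1
negate → -8 -8 1
over   → -8 -8 1 -8

[-8, -8, 1, -8]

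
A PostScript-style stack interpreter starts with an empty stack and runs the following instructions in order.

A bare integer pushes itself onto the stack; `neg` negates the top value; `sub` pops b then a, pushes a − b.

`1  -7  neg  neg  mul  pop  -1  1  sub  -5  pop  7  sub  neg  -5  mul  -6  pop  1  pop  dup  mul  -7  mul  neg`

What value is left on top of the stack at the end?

1   -> 1
-7  -> 1 -7
neg -> 1 7
neg -> 1 -7
mul -> -7
pop -> (empty)
-1  -> -1
1   -> -1 1
sub -> -2
-5  -> -2 -5
pop -> -2
7   -> -2 7
sub -> -9
neg -> 9
-5  -> 9 -5
mul -> -45
-6  -> -45 -6
pop -> -45
1   -> -45 1
pop -> -45
dup -> -45 -45
mul -> 2025
-7  -> 2025 -7
mul -> -14175
neg -> 14175

14175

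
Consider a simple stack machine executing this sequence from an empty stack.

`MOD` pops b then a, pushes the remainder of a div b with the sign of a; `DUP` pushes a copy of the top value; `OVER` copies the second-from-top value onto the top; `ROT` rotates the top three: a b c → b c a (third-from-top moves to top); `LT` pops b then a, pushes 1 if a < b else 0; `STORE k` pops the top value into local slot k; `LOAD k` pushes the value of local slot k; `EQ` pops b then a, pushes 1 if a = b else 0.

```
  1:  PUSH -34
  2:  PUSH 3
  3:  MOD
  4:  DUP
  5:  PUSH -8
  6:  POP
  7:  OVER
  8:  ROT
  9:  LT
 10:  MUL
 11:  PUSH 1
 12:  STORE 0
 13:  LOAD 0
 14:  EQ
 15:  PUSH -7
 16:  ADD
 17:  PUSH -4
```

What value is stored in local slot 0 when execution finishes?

1

PUSH -34 -> -34
PUSH 3   -> -34 3
MOD      -> -1
DUP      -> -1 -1
PUSH -8  -> -1 -1 -8
POP      -> -1 -1
OVER     -> -1 -1 -1
ROT      -> -1 -1 -1
LT       -> -1 0
MUL      -> 0
PUSH 1   -> 0 1
STORE 0  -> 0
LOAD 0   -> 0 1
EQ       -> 0
PUSH -7  -> 0 -7
ADD      -> -7
PUSH -4  -> -7 -4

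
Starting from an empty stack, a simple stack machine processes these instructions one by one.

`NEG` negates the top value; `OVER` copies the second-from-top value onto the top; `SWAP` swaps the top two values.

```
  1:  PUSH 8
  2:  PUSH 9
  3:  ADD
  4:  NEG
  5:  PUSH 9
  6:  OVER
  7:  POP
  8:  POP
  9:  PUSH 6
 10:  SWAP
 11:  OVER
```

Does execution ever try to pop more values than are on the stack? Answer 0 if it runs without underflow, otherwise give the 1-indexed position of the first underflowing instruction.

0

PUSH 8 -> 8
PUSH 9 -> 8 9
ADD    -> 17
NEG    -> -17
PUSH 9 -> -17 9
OVER   -> -17 9 -17
POP    -> -17 9
POP    -> -17
PUSH 6 -> -17 6
SWAP   -> 6 -17
OVER   -> 6 -17 6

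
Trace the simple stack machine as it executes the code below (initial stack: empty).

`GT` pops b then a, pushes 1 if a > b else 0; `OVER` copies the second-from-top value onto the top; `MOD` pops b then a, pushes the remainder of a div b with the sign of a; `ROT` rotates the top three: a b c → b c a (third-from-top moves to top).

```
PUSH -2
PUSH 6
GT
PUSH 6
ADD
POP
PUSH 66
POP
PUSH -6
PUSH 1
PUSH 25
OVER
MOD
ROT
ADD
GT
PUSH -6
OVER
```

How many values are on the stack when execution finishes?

PUSH -2 -> [-2]
PUSH 6  -> [-2, 6]
GT      -> [0]
PUSH 6  -> [0, 6]
ADD     -> [6]
POP     -> []
PUSH 66 -> [66]
POP     -> []
PUSH -6 -> [-6]
PUSH 1  -> [-6, 1]
PUSH 25 -> [-6, 1, 25]
OVER    -> [-6, 1, 25, 1]
MOD     -> [-6, 1, 0]
ROT     -> [1, 0, -6]
ADD     -> [1, -6]
GT      -> [1]
PUSH -6 -> [1, -6]
OVER    -> [1, -6, 1]

3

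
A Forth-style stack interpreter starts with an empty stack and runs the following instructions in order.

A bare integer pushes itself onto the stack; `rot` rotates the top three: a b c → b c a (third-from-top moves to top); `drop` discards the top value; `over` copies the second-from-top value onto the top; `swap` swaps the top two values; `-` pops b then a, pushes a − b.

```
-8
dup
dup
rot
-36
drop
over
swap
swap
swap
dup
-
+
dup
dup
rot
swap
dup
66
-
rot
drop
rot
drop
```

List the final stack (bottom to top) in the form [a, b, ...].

[-8, -8, -8, -74]

-8   → [-8]
dup  → [-8, -8]
dup  → [-8, -8, -8]
rot  → [-8, -8, -8]
-36  → [-8, -8, -8, -36]
drop → [-8, -8, -8]
over → [-8, -8, -8, -8]
swap → [-8, -8, -8, -8]
swap → [-8, -8, -8, -8]
swap → [-8, -8, -8, -8]
dup  → [-8, -8, -8, -8, -8]
-    → [-8, -8, -8, 0]
+    → [-8, -8, -8]
dup  → [-8, -8, -8, -8]
dup  → [-8, -8, -8, -8, -8]
rot  → [-8, -8, -8, -8, -8]
swap → [-8, -8, -8, -8, -8]
dup  → [-8, -8, -8, -8, -8, -8]
66   → [-8, -8, -8, -8, -8, -8, 66]
-    → [-8, -8, -8, -8, -8, -74]
rot  → [-8, -8, -8, -8, -74, -8]
drop → [-8, -8, -8, -8, -74]
rot  → [-8, -8, -8, -74, -8]
drop → [-8, -8, -8, -74]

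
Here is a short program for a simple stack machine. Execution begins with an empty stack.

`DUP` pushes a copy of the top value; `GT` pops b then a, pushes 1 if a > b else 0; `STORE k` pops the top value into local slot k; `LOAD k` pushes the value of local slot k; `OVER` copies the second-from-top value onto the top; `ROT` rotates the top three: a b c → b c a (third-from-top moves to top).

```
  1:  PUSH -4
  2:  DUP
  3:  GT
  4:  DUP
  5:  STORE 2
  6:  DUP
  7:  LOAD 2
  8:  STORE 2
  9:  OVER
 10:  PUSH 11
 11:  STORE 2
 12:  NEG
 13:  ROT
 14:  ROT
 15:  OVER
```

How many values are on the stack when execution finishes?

PUSH -4 → [-4]
DUP     → [-4, -4]
GT      → [0]
DUP     → [0, 0]
STORE 2 → [0]
DUP     → [0, 0]
LOAD 2  → [0, 0, 0]
STORE 2 → [0, 0]
OVER    → [0, 0, 0]
PUSH 11 → [0, 0, 0, 11]
STORE 2 → [0, 0, 0]
NEG     → [0, 0, 0]
ROT     → [0, 0, 0]
ROT     → [0, 0, 0]
OVER    → [0, 0, 0, 0]

4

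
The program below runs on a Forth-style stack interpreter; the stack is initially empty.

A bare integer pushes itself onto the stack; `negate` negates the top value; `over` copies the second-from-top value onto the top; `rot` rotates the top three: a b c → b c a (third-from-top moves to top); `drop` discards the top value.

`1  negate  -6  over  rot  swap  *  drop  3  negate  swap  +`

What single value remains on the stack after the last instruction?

1      : 1
negate : -1
-6     : -1 -6
over   : -1 -6 -1
rot    : -6 -1 -1
swap   : -6 -1 -1
*      : -6 1
drop   : -6
3      : -6 3
negate : -6 -3
swap   : -3 -6
+      : -9

-9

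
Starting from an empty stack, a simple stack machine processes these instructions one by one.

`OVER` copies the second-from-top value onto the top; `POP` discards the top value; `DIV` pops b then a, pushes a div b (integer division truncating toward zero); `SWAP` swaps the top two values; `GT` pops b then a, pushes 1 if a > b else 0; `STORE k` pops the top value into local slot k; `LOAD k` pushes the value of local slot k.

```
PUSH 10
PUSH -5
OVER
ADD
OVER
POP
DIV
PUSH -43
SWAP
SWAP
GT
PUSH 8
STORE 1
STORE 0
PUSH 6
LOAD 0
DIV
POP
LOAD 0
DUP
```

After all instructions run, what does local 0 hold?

PUSH 10  : [10]
PUSH -5  : [10, -5]
OVER     : [10, -5, 10]
ADD      : [10, 5]
OVER     : [10, 5, 10]
POP      : [10, 5]
DIV      : [2]
PUSH -43 : [2, -43]
SWAP     : [-43, 2]
SWAP     : [2, -43]
GT       : [1]
PUSH 8   : [1, 8]
STORE 1  : [1]
STORE 0  : []
PUSH 6   : [6]
LOAD 0   : [6, 1]
DIV      : [6]
POP      : []
LOAD 0   : [1]
DUP      : [1, 1]

1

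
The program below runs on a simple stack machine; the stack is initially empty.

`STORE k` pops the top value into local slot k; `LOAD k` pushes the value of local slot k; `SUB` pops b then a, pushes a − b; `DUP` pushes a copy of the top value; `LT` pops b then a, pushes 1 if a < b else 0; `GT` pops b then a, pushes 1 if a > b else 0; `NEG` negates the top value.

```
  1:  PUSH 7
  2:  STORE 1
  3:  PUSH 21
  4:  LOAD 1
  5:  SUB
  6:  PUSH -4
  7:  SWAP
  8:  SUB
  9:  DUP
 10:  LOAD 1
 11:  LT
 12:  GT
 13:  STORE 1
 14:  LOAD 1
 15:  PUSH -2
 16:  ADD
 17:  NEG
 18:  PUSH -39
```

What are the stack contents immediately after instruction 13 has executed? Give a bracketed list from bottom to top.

PUSH 7  → [7]
STORE 1 → []
PUSH 21 → [21]
LOAD 1  → [21, 7]
SUB     → [14]
PUSH -4 → [14, -4]
SWAP    → [-4, 14]
SUB     → [-18]
DUP     → [-18, -18]
LOAD 1  → [-18, -18, 7]
LT      → [-18, 1]
GT      → [0]
STORE 1 → []

[]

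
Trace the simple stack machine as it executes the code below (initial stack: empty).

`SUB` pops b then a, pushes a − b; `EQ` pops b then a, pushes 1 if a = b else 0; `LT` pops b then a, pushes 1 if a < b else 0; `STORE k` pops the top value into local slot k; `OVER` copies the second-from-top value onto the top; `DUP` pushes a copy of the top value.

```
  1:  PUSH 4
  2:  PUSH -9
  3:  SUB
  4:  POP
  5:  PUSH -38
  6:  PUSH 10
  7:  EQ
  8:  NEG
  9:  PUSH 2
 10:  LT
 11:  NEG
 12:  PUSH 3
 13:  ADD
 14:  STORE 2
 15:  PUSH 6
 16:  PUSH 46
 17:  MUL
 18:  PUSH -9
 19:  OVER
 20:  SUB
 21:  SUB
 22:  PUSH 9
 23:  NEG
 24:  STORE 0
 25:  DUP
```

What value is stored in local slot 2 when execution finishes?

PUSH 4   -> [4]
PUSH -9  -> [4, -9]
SUB      -> [13]
POP      -> []
PUSH -38 -> [-38]
PUSH 10  -> [-38, 10]
EQ       -> [0]
NEG      -> [0]
PUSH 2   -> [0, 2]
LT       -> [1]
NEG      -> [-1]
PUSH 3   -> [-1, 3]
ADD      -> [2]
STORE 2  -> []
PUSH 6   -> [6]
PUSH 46  -> [6, 46]
MUL      -> [276]
PUSH -9  -> [276, -9]
OVER     -> [276, -9, 276]
SUB      -> [276, -285]
SUB      -> [561]
PUSH 9   -> [561, 9]
NEG      -> [561, -9]
STORE 0  -> [561]
DUP      -> [561, 561]

2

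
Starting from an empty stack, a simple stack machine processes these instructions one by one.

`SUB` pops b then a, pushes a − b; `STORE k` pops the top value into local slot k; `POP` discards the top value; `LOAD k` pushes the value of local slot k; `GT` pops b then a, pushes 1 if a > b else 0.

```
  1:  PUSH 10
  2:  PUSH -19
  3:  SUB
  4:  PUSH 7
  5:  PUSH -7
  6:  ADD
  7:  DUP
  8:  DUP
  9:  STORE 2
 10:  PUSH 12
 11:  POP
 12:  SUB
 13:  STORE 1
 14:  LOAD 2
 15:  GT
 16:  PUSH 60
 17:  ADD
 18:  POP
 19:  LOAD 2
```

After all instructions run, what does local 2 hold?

PUSH 10  → 10
PUSH -19 → 10 -19
SUB      → 29
PUSH 7   → 29 7
PUSH -7  → 29 7 -7
ADD      → 29 0
DUP      → 29 0 0
DUP      → 29 0 0 0
STORE 2  → 29 0 0
PUSH 12  → 29 0 0 12
POP      → 29 0 0
SUB      → 29 0
STORE 1  → 29
LOAD 2   → 29 0
GT       → 1
PUSH 60  → 1 60
ADD      → 61
POP      → (empty)
LOAD 2   → 0

0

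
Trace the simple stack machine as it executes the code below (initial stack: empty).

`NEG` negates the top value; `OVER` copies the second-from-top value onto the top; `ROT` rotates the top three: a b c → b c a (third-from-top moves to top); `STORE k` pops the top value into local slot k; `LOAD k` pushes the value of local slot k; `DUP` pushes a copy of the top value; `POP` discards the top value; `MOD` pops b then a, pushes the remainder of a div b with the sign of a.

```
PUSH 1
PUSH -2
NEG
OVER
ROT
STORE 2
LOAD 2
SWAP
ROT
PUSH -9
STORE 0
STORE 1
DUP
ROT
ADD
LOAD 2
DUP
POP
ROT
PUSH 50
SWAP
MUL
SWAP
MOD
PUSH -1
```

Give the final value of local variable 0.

PUSH 1   1
PUSH -2  1 -2
NEG      1 2
OVER     1 2 1
ROT      2 1 1
STORE 2  2 1
LOAD 2   2 1 1
SWAP     2 1 1
ROT      1 1 2
PUSH -9  1 1 2 -9
STORE 0  1 1 2
STORE 1  1 1
DUP      1 1 1
ROT      1 1 1
ADD      1 2
LOAD 2   1 2 1
DUP      1 2 1 1
POP      1 2 1
ROT      2 1 1
PUSH 50  2 1 1 50
SWAP     2 1 50 1
MUL      2 1 50
SWAP     2 50 1
MOD      2 0
PUSH -1  2 0 -1

-9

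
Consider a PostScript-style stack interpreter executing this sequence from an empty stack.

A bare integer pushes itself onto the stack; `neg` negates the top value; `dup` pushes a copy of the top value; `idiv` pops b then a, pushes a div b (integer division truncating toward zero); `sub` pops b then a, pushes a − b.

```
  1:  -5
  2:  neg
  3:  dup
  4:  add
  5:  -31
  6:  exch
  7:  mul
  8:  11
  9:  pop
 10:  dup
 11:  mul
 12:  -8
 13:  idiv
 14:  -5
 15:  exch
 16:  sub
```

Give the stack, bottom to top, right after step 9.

[-310]

-5   : -5
neg  : 5
dup  : 5 5
add  : 10
-31  : 10 -31
exch : -31 10
mul  : -310
11   : -310 11
pop  : -310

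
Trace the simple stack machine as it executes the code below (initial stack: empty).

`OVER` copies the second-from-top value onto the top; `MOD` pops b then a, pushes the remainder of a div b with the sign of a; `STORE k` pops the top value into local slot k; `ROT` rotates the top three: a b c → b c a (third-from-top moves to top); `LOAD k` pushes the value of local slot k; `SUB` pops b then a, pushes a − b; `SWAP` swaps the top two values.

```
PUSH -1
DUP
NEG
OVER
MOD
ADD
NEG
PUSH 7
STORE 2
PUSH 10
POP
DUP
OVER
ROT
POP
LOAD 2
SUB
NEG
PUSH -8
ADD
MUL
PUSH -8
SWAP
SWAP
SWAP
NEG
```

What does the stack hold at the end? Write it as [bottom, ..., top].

PUSH -1 : -1
DUP     : -1 -1
NEG     : -1 1
OVER    : -1 1 -1
MOD     : -1 0
ADD     : -1
NEG     : 1
PUSH 7  : 1 7
STORE 2 : 1
PUSH 10 : 1 10
POP     : 1
DUP     : 1 1
OVER    : 1 1 1
ROT     : 1 1 1
POP     : 1 1
LOAD 2  : 1 1 7
SUB     : 1 -6
NEG     : 1 6
PUSH -8 : 1 6 -8
ADD     : 1 -2
MUL     : -2
PUSH -8 : -2 -8
SWAP    : -8 -2
SWAP    : -2 -8
SWAP    : -8 -2
NEG     : -8 2

[-8, 2]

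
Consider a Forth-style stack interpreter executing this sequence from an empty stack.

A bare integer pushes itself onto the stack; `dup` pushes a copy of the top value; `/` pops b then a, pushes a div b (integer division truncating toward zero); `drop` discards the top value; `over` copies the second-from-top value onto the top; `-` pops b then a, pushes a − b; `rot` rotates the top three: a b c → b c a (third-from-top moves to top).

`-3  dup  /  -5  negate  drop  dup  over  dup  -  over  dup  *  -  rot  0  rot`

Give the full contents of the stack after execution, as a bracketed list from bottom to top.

-3      -3
dup     -3 -3
/       1
-5      1 -5
negate  1 5
drop    1
dup     1 1
over    1 1 1
dup     1 1 1 1
-       1 1 0
over    1 1 0 1
dup     1 1 0 1 1
*       1 1 0 1
-       1 1 -1
rot     1 -1 1
0       1 -1 1 0
rot     1 1 0 -1

[1, 1, 0, -1]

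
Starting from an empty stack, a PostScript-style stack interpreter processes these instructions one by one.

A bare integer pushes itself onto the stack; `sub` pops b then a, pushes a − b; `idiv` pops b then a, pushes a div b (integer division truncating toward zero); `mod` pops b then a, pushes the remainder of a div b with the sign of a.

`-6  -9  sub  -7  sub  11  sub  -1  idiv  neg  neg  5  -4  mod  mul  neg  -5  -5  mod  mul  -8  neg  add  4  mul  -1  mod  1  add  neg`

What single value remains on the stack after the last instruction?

-1

-6   : [-6]
-9   : [-6, -9]
sub  : [3]
-7   : [3, -7]
sub  : [10]
11   : [10, 11]
sub  : [-1]
-1   : [-1, -1]
idiv : [1]
neg  : [-1]
neg  : [1]
5    : [1, 5]
-4   : [1, 5, -4]
mod  : [1, 1]
mul  : [1]
neg  : [-1]
-5   : [-1, -5]
-5   : [-1, -5, -5]
mod  : [-1, 0]
mul  : [0]
-8   : [0, -8]
neg  : [0, 8]
add  : [8]
4    : [8, 4]
mul  : [32]
-1   : [32, -1]
mod  : [0]
1    : [0, 1]
add  : [1]
neg  : [-1]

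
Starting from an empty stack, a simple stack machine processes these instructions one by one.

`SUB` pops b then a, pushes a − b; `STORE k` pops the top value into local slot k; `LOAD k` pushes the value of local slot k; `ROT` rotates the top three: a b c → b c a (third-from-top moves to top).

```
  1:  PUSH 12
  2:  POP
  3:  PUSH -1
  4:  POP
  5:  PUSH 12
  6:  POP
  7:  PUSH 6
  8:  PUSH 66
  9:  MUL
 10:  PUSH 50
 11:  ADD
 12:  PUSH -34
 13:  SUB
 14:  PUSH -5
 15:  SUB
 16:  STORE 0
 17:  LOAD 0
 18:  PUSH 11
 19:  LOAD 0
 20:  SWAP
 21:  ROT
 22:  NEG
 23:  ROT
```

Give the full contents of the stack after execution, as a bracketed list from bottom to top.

[11, -485, 485]

PUSH 12  -> 12
POP      -> (empty)
PUSH -1  -> -1
POP      -> (empty)
PUSH 12  -> 12
POP      -> (empty)
PUSH 6   -> 6
PUSH 66  -> 6 66
MUL      -> 396
PUSH 50  -> 396 50
ADD      -> 446
PUSH -34 -> 446 -34
SUB      -> 480
PUSH -5  -> 480 -5
SUB      -> 485
STORE 0  -> (empty)
LOAD 0   -> 485
PUSH 11  -> 485 11
LOAD 0   -> 485 11 485
SWAP     -> 485 485 11
ROT      -> 485 11 485
NEG      -> 485 11 -485
ROT      -> 11 -485 485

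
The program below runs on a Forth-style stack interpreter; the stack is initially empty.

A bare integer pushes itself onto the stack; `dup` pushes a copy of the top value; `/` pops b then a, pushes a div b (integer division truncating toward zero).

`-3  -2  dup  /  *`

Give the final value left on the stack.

-3

-3  : [-3]
-2  : [-3, -2]
dup : [-3, -2, -2]
/   : [-3, 1]
*   : [-3]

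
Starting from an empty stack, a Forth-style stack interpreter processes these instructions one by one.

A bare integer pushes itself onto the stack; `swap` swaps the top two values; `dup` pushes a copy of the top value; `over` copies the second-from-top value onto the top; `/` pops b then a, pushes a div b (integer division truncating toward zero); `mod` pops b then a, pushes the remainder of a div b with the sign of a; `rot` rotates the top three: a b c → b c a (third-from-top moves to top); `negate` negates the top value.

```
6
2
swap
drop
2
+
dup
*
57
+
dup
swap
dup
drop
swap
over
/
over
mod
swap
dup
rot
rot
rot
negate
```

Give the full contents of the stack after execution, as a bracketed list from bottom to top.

6       [6]
2       [6, 2]
swap    [2, 6]
drop    [2]
2       [2, 2]
+       [4]
dup     [4, 4]
*       [16]
57      [16, 57]
+       [73]
dup     [73, 73]
swap    [73, 73]
dup     [73, 73, 73]
drop    [73, 73]
swap    [73, 73]
over    [73, 73, 73]
/       [73, 1]
over    [73, 1, 73]
mod     [73, 1]
swap    [1, 73]
dup     [1, 73, 73]
rot     [73, 73, 1]
rot     [73, 1, 73]
rot     [1, 73, 73]
negate  [1, 73, -73]

[1, 73, -73]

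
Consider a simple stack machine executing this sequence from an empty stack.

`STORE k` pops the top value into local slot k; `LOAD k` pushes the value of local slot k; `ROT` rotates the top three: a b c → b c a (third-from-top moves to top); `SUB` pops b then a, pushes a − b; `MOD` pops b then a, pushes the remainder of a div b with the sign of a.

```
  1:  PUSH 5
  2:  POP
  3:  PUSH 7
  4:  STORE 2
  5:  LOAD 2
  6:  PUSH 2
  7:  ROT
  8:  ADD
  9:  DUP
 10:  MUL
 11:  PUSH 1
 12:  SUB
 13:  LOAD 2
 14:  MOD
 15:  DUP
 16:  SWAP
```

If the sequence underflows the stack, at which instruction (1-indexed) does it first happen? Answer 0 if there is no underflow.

7

PUSH 5  : 5
POP     : (empty)
PUSH 7  : 7
STORE 2 : (empty)
LOAD 2  : 7
PUSH 2  : 7 2
ROT  — needs 3 operands, stack has 2 → underflow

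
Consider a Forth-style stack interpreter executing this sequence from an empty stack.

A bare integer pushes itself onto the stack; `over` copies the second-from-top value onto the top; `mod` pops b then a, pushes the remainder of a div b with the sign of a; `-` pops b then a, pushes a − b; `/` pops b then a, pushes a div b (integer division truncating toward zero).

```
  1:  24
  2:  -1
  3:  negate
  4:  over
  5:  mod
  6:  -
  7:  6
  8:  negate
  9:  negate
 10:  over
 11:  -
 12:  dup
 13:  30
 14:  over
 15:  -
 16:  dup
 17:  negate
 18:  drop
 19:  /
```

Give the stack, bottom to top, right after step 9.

[23, 6]

24      24
-1      24 -1
negate  24 1
over    24 1 24
mod     24 1
-       23
6       23 6
negate  23 -6
negate  23 6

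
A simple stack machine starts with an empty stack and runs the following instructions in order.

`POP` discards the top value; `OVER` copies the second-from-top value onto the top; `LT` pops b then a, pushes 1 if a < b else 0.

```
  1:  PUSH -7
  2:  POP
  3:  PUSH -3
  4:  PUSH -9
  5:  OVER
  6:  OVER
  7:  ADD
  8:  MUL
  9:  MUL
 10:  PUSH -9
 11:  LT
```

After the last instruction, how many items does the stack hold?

PUSH -7 : [-7]
POP     : []
PUSH -3 : [-3]
PUSH -9 : [-3, -9]
OVER    : [-3, -9, -3]
OVER    : [-3, -9, -3, -9]
ADD     : [-3, -9, -12]
MUL     : [-3, 108]
MUL     : [-324]
PUSH -9 : [-324, -9]
LT      : [1]

1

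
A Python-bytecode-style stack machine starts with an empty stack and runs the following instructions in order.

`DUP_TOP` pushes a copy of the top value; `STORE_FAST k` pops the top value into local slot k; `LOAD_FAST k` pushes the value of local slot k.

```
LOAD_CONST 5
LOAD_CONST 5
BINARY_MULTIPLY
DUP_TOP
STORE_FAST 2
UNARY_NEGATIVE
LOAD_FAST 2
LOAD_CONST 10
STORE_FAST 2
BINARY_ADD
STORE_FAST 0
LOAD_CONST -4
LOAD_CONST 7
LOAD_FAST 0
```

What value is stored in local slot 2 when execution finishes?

10

LOAD_CONST 5     [5]
LOAD_CONST 5     [5, 5]
BINARY_MULTIPLY  [25]
DUP_TOP          [25, 25]
STORE_FAST 2     [25]
UNARY_NEGATIVE   [-25]
LOAD_FAST 2      [-25, 25]
LOAD_CONST 10    [-25, 25, 10]
STORE_FAST 2     [-25, 25]
BINARY_ADD       [0]
STORE_FAST 0     []
LOAD_CONST -4    [-4]
LOAD_CONST 7     [-4, 7]
LOAD_FAST 0      [-4, 7, 0]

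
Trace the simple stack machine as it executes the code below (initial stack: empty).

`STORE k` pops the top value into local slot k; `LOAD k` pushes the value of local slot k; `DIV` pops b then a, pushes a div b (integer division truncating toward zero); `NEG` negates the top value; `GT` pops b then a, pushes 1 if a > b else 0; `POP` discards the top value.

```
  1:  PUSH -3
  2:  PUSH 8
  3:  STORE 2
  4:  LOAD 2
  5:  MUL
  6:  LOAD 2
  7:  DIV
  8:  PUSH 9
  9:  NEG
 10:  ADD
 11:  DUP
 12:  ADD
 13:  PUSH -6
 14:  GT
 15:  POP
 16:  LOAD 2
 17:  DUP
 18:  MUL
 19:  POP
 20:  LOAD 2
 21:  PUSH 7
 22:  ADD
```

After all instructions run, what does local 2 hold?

PUSH -3 -> -3
PUSH 8  -> -3 8
STORE 2 -> -3
LOAD 2  -> -3 8
MUL     -> -24
LOAD 2  -> -24 8
DIV     -> -3
PUSH 9  -> -3 9
NEG     -> -3 -9
ADD     -> -12
DUP     -> -12 -12
ADD     -> -24
PUSH -6 -> -24 -6
GT      -> 0
POP     -> (empty)
LOAD 2  -> 8
DUP     -> 8 8
MUL     -> 64
POP     -> (empty)
LOAD 2  -> 8
PUSH 7  -> 8 7
ADD     -> 15

8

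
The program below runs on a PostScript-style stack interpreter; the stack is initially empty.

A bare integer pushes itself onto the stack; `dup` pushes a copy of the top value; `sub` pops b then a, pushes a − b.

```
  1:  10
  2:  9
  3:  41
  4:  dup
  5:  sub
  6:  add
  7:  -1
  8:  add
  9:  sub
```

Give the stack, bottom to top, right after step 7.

[10, 9, -1]

10  → 10
9   → 10 9
41  → 10 9 41
dup → 10 9 41 41
sub → 10 9 0
add → 10 9
-1  → 10 9 -1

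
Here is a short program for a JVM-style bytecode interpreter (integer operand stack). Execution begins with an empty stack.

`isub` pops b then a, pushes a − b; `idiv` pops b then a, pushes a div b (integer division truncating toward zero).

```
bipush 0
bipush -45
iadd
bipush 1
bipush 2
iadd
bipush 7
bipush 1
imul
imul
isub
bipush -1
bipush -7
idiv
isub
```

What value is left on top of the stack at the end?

bipush 0    0
bipush -45  0 -45
iadd        -45
bipush 1    -45 1
bipush 2    -45 1 2
iadd        -45 3
bipush 7    -45 3 7
bipush 1    -45 3 7 1
imul        -45 3 7
imul        -45 21
isub        -66
bipush -1   -66 -1
bipush -7   -66 -1 -7
idiv        -66 0
isub        -66

-66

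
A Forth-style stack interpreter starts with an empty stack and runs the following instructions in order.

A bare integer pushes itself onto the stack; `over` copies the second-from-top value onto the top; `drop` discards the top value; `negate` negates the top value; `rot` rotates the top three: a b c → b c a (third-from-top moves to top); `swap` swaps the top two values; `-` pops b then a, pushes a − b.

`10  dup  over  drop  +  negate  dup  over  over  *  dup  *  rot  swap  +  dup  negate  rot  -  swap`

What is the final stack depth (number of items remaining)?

2

10     → [10]
dup    → [10, 10]
over   → [10, 10, 10]
drop   → [10, 10]
+      → [20]
negate → [-20]
dup    → [-20, -20]
over   → [-20, -20, -20]
over   → [-20, -20, -20, -20]
*      → [-20, -20, 400]
dup    → [-20, -20, 400, 400]
*      → [-20, -20, 160000]
rot    → [-20, 160000, -20]
swap   → [-20, -20, 160000]
+      → [-20, 159980]
dup    → [-20, 159980, 159980]
negate → [-20, 159980, -159980]
rot    → [159980, -159980, -20]
-      → [159980, -159960]
swap   → [-159960, 159980]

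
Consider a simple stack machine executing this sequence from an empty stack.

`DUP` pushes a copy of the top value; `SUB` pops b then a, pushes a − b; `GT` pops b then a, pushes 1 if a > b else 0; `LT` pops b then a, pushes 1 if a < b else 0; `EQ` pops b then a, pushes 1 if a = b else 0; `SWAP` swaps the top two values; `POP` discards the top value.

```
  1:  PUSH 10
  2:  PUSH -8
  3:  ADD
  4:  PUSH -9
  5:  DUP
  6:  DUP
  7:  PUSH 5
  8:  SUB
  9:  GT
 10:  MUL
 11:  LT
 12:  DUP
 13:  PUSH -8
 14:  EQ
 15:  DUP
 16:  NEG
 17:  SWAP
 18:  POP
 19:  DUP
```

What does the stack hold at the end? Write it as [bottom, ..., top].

[0, 0, 0]

PUSH 10  [10]
PUSH -8  [10, -8]
ADD      [2]
PUSH -9  [2, -9]
DUP      [2, -9, -9]
DUP      [2, -9, -9, -9]
PUSH 5   [2, -9, -9, -9, 5]
SUB      [2, -9, -9, -14]
GT       [2, -9, 1]
MUL      [2, -9]
LT       [0]
DUP      [0, 0]
PUSH -8  [0, 0, -8]
EQ       [0, 0]
DUP      [0, 0, 0]
NEG      [0, 0, 0]
SWAP     [0, 0, 0]
POP      [0, 0]
DUP      [0, 0, 0]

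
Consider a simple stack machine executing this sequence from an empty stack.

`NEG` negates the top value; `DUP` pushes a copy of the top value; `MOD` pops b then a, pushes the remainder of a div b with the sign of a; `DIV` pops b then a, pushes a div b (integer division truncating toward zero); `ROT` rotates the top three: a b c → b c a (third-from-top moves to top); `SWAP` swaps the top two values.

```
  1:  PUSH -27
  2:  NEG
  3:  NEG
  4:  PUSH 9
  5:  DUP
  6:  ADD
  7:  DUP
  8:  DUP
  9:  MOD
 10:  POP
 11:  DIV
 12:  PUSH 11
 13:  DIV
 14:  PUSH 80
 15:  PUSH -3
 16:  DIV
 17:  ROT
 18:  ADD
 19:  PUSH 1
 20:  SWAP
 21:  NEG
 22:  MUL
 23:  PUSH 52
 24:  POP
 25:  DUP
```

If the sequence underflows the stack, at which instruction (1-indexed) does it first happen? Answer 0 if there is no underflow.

PUSH -27 : [-27]
NEG      : [27]
NEG      : [-27]
PUSH 9   : [-27, 9]
DUP      : [-27, 9, 9]
ADD      : [-27, 18]
DUP      : [-27, 18, 18]
DUP      : [-27, 18, 18, 18]
MOD      : [-27, 18, 0]
POP      : [-27, 18]
DIV      : [-1]
PUSH 11  : [-1, 11]
DIV      : [0]
PUSH 80  : [0, 80]
PUSH -3  : [0, 80, -3]
DIV      : [0, -26]
ROT  — needs 3 operands, stack has 2 → underflow

17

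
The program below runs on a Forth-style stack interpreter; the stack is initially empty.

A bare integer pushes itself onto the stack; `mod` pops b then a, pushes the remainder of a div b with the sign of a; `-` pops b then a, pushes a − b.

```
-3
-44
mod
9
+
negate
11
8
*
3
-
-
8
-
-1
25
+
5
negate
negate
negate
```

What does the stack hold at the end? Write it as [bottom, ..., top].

-3     → -3
-44    → -3 -44
mod    → -3
9      → -3 9
+      → 6
negate → -6
11     → -6 11
8      → -6 11 8
*      → -6 88
3      → -6 88 3
-      → -6 85
-      → -91
8      → -91 8
-      → -99
-1     → -99 -1
25     → -99 -1 25
+      → -99 24
5      → -99 24 5
negate → -99 24 -5
negate → -99 24 5
negate → -99 24 -5

[-99, 24, -5]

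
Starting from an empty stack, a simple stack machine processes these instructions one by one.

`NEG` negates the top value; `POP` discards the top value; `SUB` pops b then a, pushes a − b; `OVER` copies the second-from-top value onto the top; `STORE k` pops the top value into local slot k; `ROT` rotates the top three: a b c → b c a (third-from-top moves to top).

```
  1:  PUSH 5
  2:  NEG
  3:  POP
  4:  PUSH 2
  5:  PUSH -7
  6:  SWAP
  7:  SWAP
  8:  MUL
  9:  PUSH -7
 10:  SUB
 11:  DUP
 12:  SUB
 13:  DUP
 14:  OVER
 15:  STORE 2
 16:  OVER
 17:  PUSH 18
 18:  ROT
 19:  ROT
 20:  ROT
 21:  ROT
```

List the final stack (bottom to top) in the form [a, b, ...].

[0, 0, 18, 0]

PUSH 5  -> 5
NEG     -> -5
POP     -> (empty)
PUSH 2  -> 2
PUSH -7 -> 2 -7
SWAP    -> -7 2
SWAP    -> 2 -7
MUL     -> -14
PUSH -7 -> -14 -7
SUB     -> -7
DUP     -> -7 -7
SUB     -> 0
DUP     -> 0 0
OVER    -> 0 0 0
STORE 2 -> 0 0
OVER    -> 0 0 0
PUSH 18 -> 0 0 0 18
ROT     -> 0 0 18 0
ROT     -> 0 18 0 0
ROT     -> 0 0 0 18
ROT     -> 0 0 18 0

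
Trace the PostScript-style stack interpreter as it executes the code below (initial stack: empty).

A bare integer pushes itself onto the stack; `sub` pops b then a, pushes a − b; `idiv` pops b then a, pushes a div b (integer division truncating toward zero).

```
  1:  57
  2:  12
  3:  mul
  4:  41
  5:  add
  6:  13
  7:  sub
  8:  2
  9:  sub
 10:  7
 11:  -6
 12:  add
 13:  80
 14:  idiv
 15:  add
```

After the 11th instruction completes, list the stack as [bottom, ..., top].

[710, 7, -6]

57  → 57
12  → 57 12
mul → 684
41  → 684 41
add → 725
13  → 725 13
sub → 712
2   → 712 2
sub → 710
7   → 710 7
-6  → 710 7 -6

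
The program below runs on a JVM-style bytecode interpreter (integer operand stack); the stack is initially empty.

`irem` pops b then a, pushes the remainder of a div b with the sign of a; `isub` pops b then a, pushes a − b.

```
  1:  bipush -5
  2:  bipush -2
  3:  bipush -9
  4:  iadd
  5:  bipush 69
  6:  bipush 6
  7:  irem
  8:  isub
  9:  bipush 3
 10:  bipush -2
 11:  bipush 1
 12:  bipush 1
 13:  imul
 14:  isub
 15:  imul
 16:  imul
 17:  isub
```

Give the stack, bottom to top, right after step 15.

[-5, -14, -9]

bipush -5 → [-5]
bipush -2 → [-5, -2]
bipush -9 → [-5, -2, -9]
iadd      → [-5, -11]
bipush 69 → [-5, -11, 69]
bipush 6  → [-5, -11, 69, 6]
irem      → [-5, -11, 3]
isub      → [-5, -14]
bipush 3  → [-5, -14, 3]
bipush -2 → [-5, -14, 3, -2]
bipush 1  → [-5, -14, 3, -2, 1]
bipush 1  → [-5, -14, 3, -2, 1, 1]
imul      → [-5, -14, 3, -2, 1]
isub      → [-5, -14, 3, -3]
imul      → [-5, -14, -9]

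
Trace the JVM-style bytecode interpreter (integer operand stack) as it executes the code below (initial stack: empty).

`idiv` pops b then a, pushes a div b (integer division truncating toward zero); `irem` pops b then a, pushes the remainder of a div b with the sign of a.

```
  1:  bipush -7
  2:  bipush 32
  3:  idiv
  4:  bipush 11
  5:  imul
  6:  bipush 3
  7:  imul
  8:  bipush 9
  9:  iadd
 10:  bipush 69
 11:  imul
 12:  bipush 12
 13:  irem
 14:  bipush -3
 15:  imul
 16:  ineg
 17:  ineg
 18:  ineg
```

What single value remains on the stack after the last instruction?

27

bipush -7 -> -7
bipush 32 -> -7 32
idiv      -> 0
bipush 11 -> 0 11
imul      -> 0
bipush 3  -> 0 3
imul      -> 0
bipush 9  -> 0 9
iadd      -> 9
bipush 69 -> 9 69
imul      -> 621
bipush 12 -> 621 12
irem      -> 9
bipush -3 -> 9 -3
imul      -> -27
ineg      -> 27
ineg      -> -27
ineg      -> 27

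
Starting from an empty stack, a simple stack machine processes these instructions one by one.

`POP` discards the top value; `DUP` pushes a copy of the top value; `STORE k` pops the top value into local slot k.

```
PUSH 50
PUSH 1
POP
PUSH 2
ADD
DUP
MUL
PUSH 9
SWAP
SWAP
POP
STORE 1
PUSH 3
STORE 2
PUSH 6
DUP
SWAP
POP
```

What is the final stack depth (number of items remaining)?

PUSH 50 → 50
PUSH 1  → 50 1
POP     → 50
PUSH 2  → 50 2
ADD     → 52
DUP     → 52 52
MUL     → 2704
PUSH 9  → 2704 9
SWAP    → 9 2704
SWAP    → 2704 9
POP     → 2704
STORE 1 → (empty)
PUSH 3  → 3
STORE 2 → (empty)
PUSH 6  → 6
DUP     → 6 6
SWAP    → 6 6
POP     → 6

1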